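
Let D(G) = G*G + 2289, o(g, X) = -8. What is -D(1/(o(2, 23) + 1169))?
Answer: -3085391170/1347921 ≈ -2289.0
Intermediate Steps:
D(G) = 2289 + G² (D(G) = G² + 2289 = 2289 + G²)
-D(1/(o(2, 23) + 1169)) = -(2289 + (1/(-8 + 1169))²) = -(2289 + (1/1161)²) = -(2289 + 1/1347921) = -1*3085391170/1347921 = -3085391170/1347921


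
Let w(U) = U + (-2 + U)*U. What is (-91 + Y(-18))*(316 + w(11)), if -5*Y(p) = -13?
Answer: -188292/5 ≈ -37658.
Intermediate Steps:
Y(p) = 13/5 (Y(p) = -⅕*(-13) = 13/5)
w(U) = U + U*(-2 + U)
(-91 + Y(-18))*(316 + w(11)) = (-91 + 13/5)*(316 + 11*(-1 + 11)) = -442*(316 + 11*10)/5 = -442*(316 + 110)/5 = -442/5*426 = -188292/5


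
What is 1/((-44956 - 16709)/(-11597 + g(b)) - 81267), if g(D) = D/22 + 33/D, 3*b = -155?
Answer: -118667869/9643150877073 ≈ -1.2306e-5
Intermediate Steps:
b = -155/3 (b = (⅓)*(-155) = -155/3 ≈ -51.667)
g(D) = 33/D + D/22 (g(D) = D*(1/22) + 33/D = D/22 + 33/D = 33/D + D/22)
1/((-44956 - 16709)/(-11597 + g(b)) - 81267) = 1/((-44956 - 16709)/(-11597 + (33/(-155/3) + (1/22)*(-155/3))) - 81267) = 1/(-61665/(-11597 + (33*(-3/155) - 155/66)) - 81267) = 1/(-61665/(-11597 + (-99/155 - 155/66)) - 81267) = 1/(-61665/(-11597 - 30559/10230) - 81267) = 1/(-61665/(-118667869/10230) - 81267) = 1/(-61665*(-10230/118667869) - 81267) = 1/(630832950/118667869 - 81267) = 1/(-9643150877073/118667869) = -118667869/9643150877073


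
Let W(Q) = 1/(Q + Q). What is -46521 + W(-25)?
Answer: -2326051/50 ≈ -46521.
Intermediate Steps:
W(Q) = 1/(2*Q)
-46521 + W(-25) = -46521 + (½)/(-25) = -46521 + (½)*(-1/25) = -46521 - 1/50 = -2326051/50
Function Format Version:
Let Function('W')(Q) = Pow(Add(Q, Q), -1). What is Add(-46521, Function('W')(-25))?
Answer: Rational(-2326051, 50) ≈ -46521.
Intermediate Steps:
Function('W')(Q) = Mul(Rational(1, 2), Pow(Q, -1)) (Function('W')(Q) = Pow(Mul(2, Q), -1) = Mul(Rational(1, 2), Pow(Q, -1)))
Add(-46521, Function('W')(-25)) = Add(-46521, Mul(Rational(1, 2), Pow(-25, -1))) = Add(-46521, Mul(Rational(1, 2), Rational(-1, 25))) = Add(-46521, Rational(-1, 50)) = Rational(-2326051, 50)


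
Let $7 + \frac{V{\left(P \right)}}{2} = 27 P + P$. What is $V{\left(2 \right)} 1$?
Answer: $98$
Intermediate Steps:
$V{\left(P \right)} = -14 + 56 P$ ($V{\left(P \right)} = -14 + 2 \left(27 P + P\right) = -14 + 2 \cdot 28 P = -14 + 56 P$)
$V{\left(2 \right)} 1 = \left(-14 + 56 \cdot 2\right) 1 = \left(-14 + 112\right) 1 = 98 \cdot 1 = 98$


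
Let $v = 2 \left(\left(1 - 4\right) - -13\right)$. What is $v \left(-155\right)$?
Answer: $-3100$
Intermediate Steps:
$v = 20$ ($v = 2 \left(-3 + \left(15 - 2\right)\right) = 2 \left(-3 + 13\right) = 2 \cdot 10 = 20$)
$v \left(-155\right) = 20 \left(-155\right) = -3100$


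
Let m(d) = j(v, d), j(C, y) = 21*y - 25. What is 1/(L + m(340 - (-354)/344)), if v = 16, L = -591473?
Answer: -172/100505859 ≈ -1.7113e-6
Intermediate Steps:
j(C, y) = -25 + 21*y
m(d) = -25 + 21*d
1/(L + m(340 - (-354)/344)) = 1/(-591473 + (-25 + 21*(340 - (-354)/344))) = 1/(-591473 + (-25 + 21*(340 - 1*(-177/172)))) = 1/(-591473 + (-25 + 21*(340 + 177/172))) = 1/(-591473 + (-25 + 21*(58657/172))) = 1/(-591473 + (-25 + 1231797/172)) = 1/(-591473 + 1227497/172) = 1/(-100505859/172) = -172/100505859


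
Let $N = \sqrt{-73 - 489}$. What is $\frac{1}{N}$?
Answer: $- \frac{i \sqrt{562}}{562} \approx - 0.042182 i$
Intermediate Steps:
$N = i \sqrt{562}$ ($N = \sqrt{-562} = i \sqrt{562} \approx 23.707 i$)
$\frac{1}{N} = \frac{1}{i \sqrt{562}} = - \frac{i \sqrt{562}}{562}$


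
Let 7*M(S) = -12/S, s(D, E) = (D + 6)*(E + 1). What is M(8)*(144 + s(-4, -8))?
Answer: -195/7 ≈ -27.857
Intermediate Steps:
s(D, E) = (1 + E)*(6 + D) (s(D, E) = (6 + D)*(1 + E) = (1 + E)*(6 + D))
M(S) = -12/(7*S) (M(S) = (-12/S)/7 = -12/(7*S))
M(8)*(144 + s(-4, -8)) = (-12/7/8)*(144 + (6 - 4 + 6*(-8) - 4*(-8))) = (-12/7*1/8)*(144 + (6 - 4 - 48 + 32)) = -3*(144 - 14)/14 = -3/14*130 = -195/7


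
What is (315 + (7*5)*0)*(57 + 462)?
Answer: 163485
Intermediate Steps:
(315 + (7*5)*0)*(57 + 462) = (315 + 35*0)*519 = (315 + 0)*519 = 315*519 = 163485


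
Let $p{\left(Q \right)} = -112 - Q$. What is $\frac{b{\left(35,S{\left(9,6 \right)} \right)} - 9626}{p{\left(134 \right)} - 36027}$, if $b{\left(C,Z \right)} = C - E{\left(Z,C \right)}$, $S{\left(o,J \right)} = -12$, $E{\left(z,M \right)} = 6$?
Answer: $\frac{3199}{12091} \approx 0.26458$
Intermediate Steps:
$b{\left(C,Z \right)} = -6 + C$ ($b{\left(C,Z \right)} = C - 6 = -6 + C$)
$\frac{b{\left(35,S{\left(9,6 \right)} \right)} - 9626}{p{\left(134 \right)} - 36027} = \frac{\left(-6 + 35\right) - 9626}{\left(-112 - 134\right) - 36027} = \frac{29 - 9626}{\left(-112 - 134\right) - 36027} = - \frac{9597}{-246 - 36027} = - \frac{9597}{-36273} = \left(-9597\right) \left(- \frac{1}{36273}\right) = \frac{3199}{12091}$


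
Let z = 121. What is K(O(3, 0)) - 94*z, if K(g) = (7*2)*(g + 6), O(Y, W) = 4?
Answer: -11234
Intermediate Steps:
K(g) = 84 + 14*g (K(g) = 14*(6 + g) = 84 + 14*g)
K(O(3, 0)) - 94*z = (84 + 14*4) - 94*121 = (84 + 56) - 11374 = 140 - 11374 = -11234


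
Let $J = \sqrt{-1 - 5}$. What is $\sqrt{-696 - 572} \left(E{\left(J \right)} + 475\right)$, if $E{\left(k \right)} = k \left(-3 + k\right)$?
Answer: $6 \sqrt{1902} + 938 i \sqrt{317} \approx 261.67 + 16701.0 i$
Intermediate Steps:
$J = i \sqrt{6}$ ($J = \sqrt{-6} = i \sqrt{6} \approx 2.4495 i$)
$\sqrt{-696 - 572} \left(E{\left(J \right)} + 475\right) = \sqrt{-696 - 572} \left(i \sqrt{6} \left(-3 + i \sqrt{6}\right) + 475\right) = \sqrt{-1268} \left(i \sqrt{6} \left(-3 + i \sqrt{6}\right) + 475\right) = 2 i \sqrt{317} \left(475 + i \sqrt{6} \left(-3 + i \sqrt{6}\right)\right)$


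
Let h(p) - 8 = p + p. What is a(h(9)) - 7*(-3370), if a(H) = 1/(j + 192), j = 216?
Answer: 9624721/408 ≈ 23590.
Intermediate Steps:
h(p) = 8 + 2*p (h(p) = 8 + (p + p) = 8 + 2*p)
a(H) = 1/408 (a(H) = 1/(216 + 192) = 1/408)
a(h(9)) - 7*(-3370) = 1/408 - 7*(-3370) = 1/408 - 1*(-23590) = 1/408 + 23590 = 9624721/408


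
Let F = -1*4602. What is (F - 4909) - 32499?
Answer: -42010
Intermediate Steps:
F = -4602
(F - 4909) - 32499 = (-4602 - 4909) - 32499 = -9511 - 32499 = -42010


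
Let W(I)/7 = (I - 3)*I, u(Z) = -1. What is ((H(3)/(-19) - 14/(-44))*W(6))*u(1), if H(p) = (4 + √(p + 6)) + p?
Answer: 5481/209 ≈ 26.225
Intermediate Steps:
W(I) = 7*I*(-3 + I) (W(I) = 7*((I - 3)*I) = 7*((-3 + I)*I) = 7*(I*(-3 + I)) = 7*I*(-3 + I))
H(p) = 4 + p + √(6 + p) (H(p) = (4 + √(6 + p)) + p = 4 + p + √(6 + p))
((H(3)/(-19) - 14/(-44))*W(6))*u(1) = (((4 + 3 + √(6 + 3))/(-19) - 14/(-44))*(7*6*(-3 + 6)))*(-1) = (((4 + 3 + √9)*(-1/19) - 14*(-1/44))*(7*6*3))*(-1) = (((4 + 3 + 3)*(-1/19) + 7/22)*126)*(-1) = ((10*(-1/19) + 7/22)*126)*(-1) = ((-10/19 + 7/22)*126)*(-1) = -87/418*126*(-1) = -5481/209*(-1) = 5481/209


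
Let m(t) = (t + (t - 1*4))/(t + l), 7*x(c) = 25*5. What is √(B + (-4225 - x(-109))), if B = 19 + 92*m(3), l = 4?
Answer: I*√205681/7 ≈ 64.789*I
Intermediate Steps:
x(c) = 125/7 (x(c) = (25*5)/7 = (⅐)*125 = 125/7)
m(t) = (-4 + 2*t)/(4 + t) (m(t) = (t + (t - 1*4))/(t + 4) = (t + (t - 4))/(4 + t) = (t + (-4 + t))/(4 + t) = (-4 + 2*t)/(4 + t))
B = 317/7 (B = 19 + 92*(2*(-2 + 3)/(4 + 3)) = 19 + 92*(2*1/7) = 19 + 92*(2*(⅐)*1) = 19 + 92*(2/7) = 19 + 184/7 = 317/7 ≈ 45.286)
√(B + (-4225 - x(-109))) = √(317/7 + (-4225 - 1*125/7)) = √(317/7 + (-4225 - 125/7)) = √(317/7 - 29700/7) = √(-29383/7) = I*√205681/7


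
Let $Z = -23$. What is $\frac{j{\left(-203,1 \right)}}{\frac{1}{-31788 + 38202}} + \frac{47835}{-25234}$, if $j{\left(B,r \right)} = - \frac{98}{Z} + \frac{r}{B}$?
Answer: $\frac{3215915415381}{117817546} \approx 27296.0$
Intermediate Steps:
$j{\left(B,r \right)} = \frac{98}{23} + \frac{r}{B}$ ($j{\left(B,r \right)} = - \frac{98}{-23} + \frac{r}{B} = \left(-98\right) \left(- \frac{1}{23}\right) + \frac{r}{B} = \frac{98}{23} + \frac{r}{B}$)
$\frac{j{\left(-203,1 \right)}}{\frac{1}{-31788 + 38202}} + \frac{47835}{-25234} = \frac{\frac{98}{23} + 1 \frac{1}{-203}}{\frac{1}{-31788 + 38202}} + \frac{47835}{-25234} = \frac{\frac{98}{23} + 1 \left(- \frac{1}{203}\right)}{\frac{1}{6414}} + 47835 \left(- \frac{1}{25234}\right) = \left(\frac{98}{23} - \frac{1}{203}\right) \frac{1}{\frac{1}{6414}} - \frac{47835}{25234} = \frac{19871}{4669} \cdot 6414 - \frac{47835}{25234} = \frac{127452594}{4669} - \frac{47835}{25234} = \frac{3215915415381}{117817546}$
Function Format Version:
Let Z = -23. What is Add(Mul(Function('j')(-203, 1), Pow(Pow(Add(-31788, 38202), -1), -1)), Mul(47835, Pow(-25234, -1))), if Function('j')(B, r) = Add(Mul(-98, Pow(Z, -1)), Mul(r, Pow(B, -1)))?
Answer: Rational(3215915415381, 117817546) ≈ 27296.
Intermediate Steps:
Function('j')(B, r) = Add(Rational(98, 23), Mul(r, Pow(B, -1))) (Function('j')(B, r) = Add(Mul(-98, Pow(-23, -1)), Mul(r, Pow(B, -1))) = Add(Mul(-98, Rational(-1, 23)), Mul(r, Pow(B, -1))) = Add(Rational(98, 23), Mul(r, Pow(B, -1))))
Add(Mul(Function('j')(-203, 1), Pow(Pow(Add(-31788, 38202), -1), -1)), Mul(47835, Pow(-25234, -1))) = Add(Mul(Add(Rational(98, 23), Mul(1, Pow(-203, -1))), Pow(Pow(Add(-31788, 38202), -1), -1)), Mul(47835, Pow(-25234, -1))) = Add(Mul(Add(Rational(98, 23), Mul(1, Rational(-1, 203))), Pow(Pow(6414, -1), -1)), Mul(47835, Rational(-1, 25234))) = Add(Mul(Add(Rational(98, 23), Rational(-1, 203)), Pow(Rational(1, 6414), -1)), Rational(-47835, 25234)) = Add(Mul(Rational(19871, 4669), 6414), Rational(-47835, 25234)) = Add(Rational(127452594, 4669), Rational(-47835, 25234)) = Rational(3215915415381, 117817546)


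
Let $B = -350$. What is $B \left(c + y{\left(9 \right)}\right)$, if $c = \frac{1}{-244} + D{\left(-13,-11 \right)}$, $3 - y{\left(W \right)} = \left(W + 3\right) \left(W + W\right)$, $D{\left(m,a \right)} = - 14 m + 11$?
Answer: $\frac{854175}{122} \approx 7001.4$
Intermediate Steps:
$D{\left(m,a \right)} = 11 - 14 m$
$y{\left(W \right)} = 3 - 2 W \left(3 + W\right)$ ($y{\left(W \right)} = 3 - \left(W + 3\right) \left(W + W\right) = 3 - \left(3 + W\right) 2 W = 3 - 2 W \left(3 + W\right)$)
$c = \frac{47091}{244}$ ($c = \frac{1}{-244} + \left(11 - -182\right) = - \frac{1}{244} + \left(11 + 182\right) = - \frac{1}{244} + 193 = \frac{47091}{244} \approx 193.0$)
$B \left(c + y{\left(9 \right)}\right) = - 350 \left(\frac{47091}{244} - \left(51 + 162\right)\right) = - 350 \left(\frac{47091}{244} - 213\right) = \left(-350\right) \left(- \frac{4881}{244}\right) = \frac{854175}{122}$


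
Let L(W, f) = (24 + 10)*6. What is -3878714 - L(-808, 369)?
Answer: -3878918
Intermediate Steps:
L(W, f) = 204 (L(W, f) = 34*6 = 204)
-3878714 - L(-808, 369) = -3878714 - 1*204 = -3878714 - 204 = -3878918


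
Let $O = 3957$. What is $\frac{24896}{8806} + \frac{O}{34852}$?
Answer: $\frac{451260367}{153453356} \approx 2.9407$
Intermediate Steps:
$\frac{24896}{8806} + \frac{O}{34852} = \frac{24896}{8806} + \frac{3957}{34852} = 24896 \cdot \frac{1}{8806} + 3957 \cdot \frac{1}{34852} = \frac{12448}{4403} + \frac{3957}{34852} = \frac{451260367}{153453356}$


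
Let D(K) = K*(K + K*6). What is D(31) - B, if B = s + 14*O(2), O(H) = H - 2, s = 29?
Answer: 6698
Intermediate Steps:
O(H) = -2 + H
D(K) = 7*K² (D(K) = K*(K + 6*K) = K*(7*K) = 7*K²)
B = 29 (B = 29 + 14*(-2 + 2) = 29 + 14*0 = 29 + 0 = 29)
D(31) - B = 7*31² - 1*29 = 7*961 - 29 = 6727 - 29 = 6698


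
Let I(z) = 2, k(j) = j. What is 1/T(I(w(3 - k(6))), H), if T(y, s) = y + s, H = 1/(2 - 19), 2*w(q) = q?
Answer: 17/33 ≈ 0.51515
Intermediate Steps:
w(q) = q/2
H = -1/17 (H = 1/(-17) = -1/17 ≈ -0.058824)
T(y, s) = s + y
1/T(I(w(3 - k(6))), H) = 1/(-1/17 + 2) = 1/(33/17) = 17/33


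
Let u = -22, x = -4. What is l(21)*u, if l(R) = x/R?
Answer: 88/21 ≈ 4.1905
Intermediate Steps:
l(R) = -4/R
l(21)*u = -4/21*(-22) = 88/21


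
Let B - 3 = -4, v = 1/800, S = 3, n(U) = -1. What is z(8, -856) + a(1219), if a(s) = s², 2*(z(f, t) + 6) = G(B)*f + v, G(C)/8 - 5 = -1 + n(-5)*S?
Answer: 2377579201/1600 ≈ 1.4860e+6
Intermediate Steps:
v = 1/800 ≈ 0.0012500
B = -1 (B = 3 - 4 = -1)
G(C) = 8 (G(C) = 40 + 8*(-1 - 1*3) = 40 + 8*(-1 - 3) = 40 + 8*(-4) = 40 - 32 = 8)
z(f, t) = -9599/1600 + 4*f (z(f, t) = -6 + (8*f + 1/800)/2 = -6 + (1/800 + 8*f)/2 = -6 + (1/1600 + 4*f) = -9599/1600 + 4*f)
z(8, -856) + a(1219) = (-9599/1600 + 4*8) + 1219² = (-9599/1600 + 32) + 1485961 = 41601/1600 + 1485961 = 2377579201/1600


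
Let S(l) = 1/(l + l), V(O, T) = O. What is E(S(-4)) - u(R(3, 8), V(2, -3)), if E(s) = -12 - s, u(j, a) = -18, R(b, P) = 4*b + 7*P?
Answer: 49/8 ≈ 6.1250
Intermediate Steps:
S(l) = 1/(2*l)
E(S(-4)) - u(R(3, 8), V(2, -3)) = (-12 - 1/(2*(-4))) - 1*(-18) = (-12 - (-1)/(2*4)) + 18 = (-12 - 1*(-⅛)) + 18 = (-12 + ⅛) + 18 = -95/8 + 18 = 49/8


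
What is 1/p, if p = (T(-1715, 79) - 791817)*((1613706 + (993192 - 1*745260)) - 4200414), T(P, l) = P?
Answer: 1/1855893596832 ≈ 5.3882e-13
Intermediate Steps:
p = 1855893596832 (p = (-1715 - 791817)*((1613706 + (993192 - 1*745260)) - 4200414) = -793532*((1613706 + (993192 - 745260)) - 4200414) = -793532*((1613706 + 247932) - 4200414) = -793532*(1861638 - 4200414) = -793532*(-2338776) = 1855893596832)
1/p = 1/1855893596832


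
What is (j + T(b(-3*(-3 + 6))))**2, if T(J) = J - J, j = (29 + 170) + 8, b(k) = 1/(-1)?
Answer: 42849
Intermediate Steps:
b(k) = -1 (b(k) = 1*(-1) = -1)
j = 207 (j = 199 + 8 = 207)
T(J) = 0
(j + T(b(-3*(-3 + 6))))**2 = (207 + 0)**2 = 207**2 = 42849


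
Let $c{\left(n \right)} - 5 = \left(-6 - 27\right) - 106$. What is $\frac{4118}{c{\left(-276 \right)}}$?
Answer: $- \frac{2059}{67} \approx -30.731$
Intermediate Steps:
$c{\left(n \right)} = -134$ ($c{\left(n \right)} = 5 - 139 = -134$)
$\frac{4118}{c{\left(-276 \right)}} = \frac{4118}{-134} = 4118 \left(- \frac{1}{134}\right) = - \frac{2059}{67}$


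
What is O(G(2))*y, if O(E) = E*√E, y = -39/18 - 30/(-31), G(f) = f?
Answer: -223*√2/93 ≈ -3.3911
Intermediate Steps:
y = -223/186 (y = -39*1/18 - 30*(-1/31) = -13/6 + 30/31 = -223/186 ≈ -1.1989)
O(E) = E^(3/2)
O(G(2))*y = 2^(3/2)*(-223/186) = (2*√2)*(-223/186) = -223*√2/93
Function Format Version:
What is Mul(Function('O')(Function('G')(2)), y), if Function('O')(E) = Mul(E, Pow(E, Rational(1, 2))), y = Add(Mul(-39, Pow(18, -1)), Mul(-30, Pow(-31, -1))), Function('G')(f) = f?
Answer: Mul(Rational(-223, 93), Pow(2, Rational(1, 2))) ≈ -3.3911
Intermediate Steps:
y = Rational(-223, 186) (y = Add(Mul(-39, Rational(1, 18)), Mul(-30, Rational(-1, 31))) = Add(Rational(-13, 6), Rational(30, 31)) = Rational(-223, 186) ≈ -1.1989)
Function('O')(E) = Pow(E, Rational(3, 2))
Mul(Function('O')(Function('G')(2)), y) = Mul(Pow(2, Rational(3, 2)), Rational(-223, 186)) = Mul(Mul(2, Pow(2, Rational(1, 2))), Rational(-223, 186)) = Mul(Rational(-223, 93), Pow(2, Rational(1, 2)))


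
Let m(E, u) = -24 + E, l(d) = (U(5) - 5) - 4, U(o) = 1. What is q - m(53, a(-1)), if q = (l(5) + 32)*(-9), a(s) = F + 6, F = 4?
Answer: -245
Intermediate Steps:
a(s) = 10 (a(s) = 4 + 6 = 10)
l(d) = -8 (l(d) = (1 - 5) - 4 = -4 - 4 = -8)
q = -216 (q = (-8 + 32)*(-9) = 24*(-9) = -216)
q - m(53, a(-1)) = -216 - (-24 + 53) = -216 - 1*29 = -216 - 29 = -245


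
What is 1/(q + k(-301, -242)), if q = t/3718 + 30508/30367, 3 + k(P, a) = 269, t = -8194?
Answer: 56452253/14948600071 ≈ 0.0037764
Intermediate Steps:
k(P, a) = 266 (k(P, a) = -3 + 269 = 266)
q = -67699227/56452253 (q = -8194/3718 + 30508/30367 = -8194*1/3718 + 30508*(1/30367) = -4097/1859 + 30508/30367 = -67699227/56452253 ≈ -1.1992)
1/(q + k(-301, -242)) = 1/(-67699227/56452253 + 266) = 1/(14948600071/56452253) = 56452253/14948600071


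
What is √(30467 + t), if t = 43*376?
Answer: √46635 ≈ 215.95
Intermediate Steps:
t = 16168
√(30467 + t) = √(30467 + 16168) = √46635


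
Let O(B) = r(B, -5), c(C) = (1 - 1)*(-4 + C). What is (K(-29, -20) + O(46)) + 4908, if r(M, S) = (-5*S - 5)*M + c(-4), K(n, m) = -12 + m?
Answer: 5796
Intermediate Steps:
c(C) = 0 (c(C) = 0*(-4 + C) = 0)
r(M, S) = M*(-5 - 5*S) (r(M, S) = (-5*S - 5)*M + 0 = (-5 - 5*S)*M + 0 = M*(-5 - 5*S) + 0 = M*(-5 - 5*S))
O(B) = 20*B (O(B) = 5*B*(-1 - 1*(-5)) = 5*B*(-1 + 5) = 5*B*4 = 20*B)
(K(-29, -20) + O(46)) + 4908 = ((-12 - 20) + 20*46) + 4908 = (-32 + 920) + 4908 = 888 + 4908 = 5796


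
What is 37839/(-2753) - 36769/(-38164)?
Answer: -1342862539/105065492 ≈ -12.781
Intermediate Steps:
37839/(-2753) - 36769/(-38164) = 37839*(-1/2753) - 36769*(-1/38164) = -37839/2753 + 36769/38164 = -1342862539/105065492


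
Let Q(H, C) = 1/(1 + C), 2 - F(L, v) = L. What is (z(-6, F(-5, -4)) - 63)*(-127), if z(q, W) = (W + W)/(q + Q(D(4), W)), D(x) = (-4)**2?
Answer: 390271/47 ≈ 8303.6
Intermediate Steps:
F(L, v) = 2 - L
D(x) = 16
z(q, W) = 2*W/(q + 1/(1 + W)) (z(q, W) = (W + W)/(q + 1/(1 + W)) = (2*W)/(q + 1/(1 + W)) = 2*W/(q + 1/(1 + W)))
(z(-6, F(-5, -4)) - 63)*(-127) = (2*(2 - 1*(-5))*(1 + (2 - 1*(-5)))/(1 - 6*(1 + (2 - 1*(-5)))) - 63)*(-127) = (2*(2 + 5)*(1 + (2 + 5))/(1 - 6*(1 + (2 + 5))) - 63)*(-127) = (2*7*(1 + 7)/(1 - 6*(1 + 7)) - 63)*(-127) = (2*7*8/(1 - 6*8) - 63)*(-127) = (2*7*8/(1 - 48) - 63)*(-127) = (2*7*8/(-47) - 63)*(-127) = (2*7*(-1/47)*8 - 63)*(-127) = (-112/47 - 63)*(-127) = -3073/47*(-127) = 390271/47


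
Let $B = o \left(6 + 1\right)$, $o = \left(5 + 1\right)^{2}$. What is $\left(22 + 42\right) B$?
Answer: $16128$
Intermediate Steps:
$o = 36$ ($o = 6^{2} = 36$)
$B = 252$ ($B = 36 \left(6 + 1\right) = 36 \cdot 7 = 252$)
$\left(22 + 42\right) B = \left(22 + 42\right) 252 = 64 \cdot 252 = 16128$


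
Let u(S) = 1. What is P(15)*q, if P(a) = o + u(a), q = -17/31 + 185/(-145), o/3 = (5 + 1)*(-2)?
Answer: 57400/899 ≈ 63.849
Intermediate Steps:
o = -36 (o = 3*((5 + 1)*(-2)) = 3*(6*(-2)) = 3*(-12) = -36)
q = -1640/899 (q = -17*1/31 + 185*(-1/145) = -17/31 - 37/29 = -1640/899 ≈ -1.8242)
P(a) = -35 (P(a) = -36 + 1 = -35)
P(15)*q = -35*(-1640/899) = 57400/899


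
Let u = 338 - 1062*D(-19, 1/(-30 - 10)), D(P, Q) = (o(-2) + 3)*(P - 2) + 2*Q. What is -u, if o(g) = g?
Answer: -226931/10 ≈ -22693.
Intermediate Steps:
D(P, Q) = -2 + P + 2*Q (D(P, Q) = (-2 + 3)*(P - 2) + 2*Q = 1*(-2 + P) + 2*Q = (-2 + P) + 2*Q = -2 + P + 2*Q)
u = 226931/10 (u = 338 - 1062*(-2 - 19 + 2/(-30 - 10)) = 338 - 1062*(-2 - 19 + 2/(-40)) = 338 - 1062*(-2 - 19 + 2*(-1/40)) = 338 - 1062*(-2 - 19 - 1/20) = 338 - 1062*(-421/20) = 338 + 223551/10 = 226931/10 ≈ 22693.)
-u = -1*226931/10 = -226931/10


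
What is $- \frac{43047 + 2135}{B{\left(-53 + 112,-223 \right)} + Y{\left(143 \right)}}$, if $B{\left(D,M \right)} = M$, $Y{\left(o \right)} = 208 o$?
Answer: $- \frac{45182}{29521} \approx -1.5305$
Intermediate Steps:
$- \frac{43047 + 2135}{B{\left(-53 + 112,-223 \right)} + Y{\left(143 \right)}} = - \frac{43047 + 2135}{-223 + 208 \cdot 143} = - \frac{45182}{-223 + 29744} = - \frac{45182}{29521}$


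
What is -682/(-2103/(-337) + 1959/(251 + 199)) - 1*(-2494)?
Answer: 1301089334/535511 ≈ 2429.6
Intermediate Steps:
-682/(-2103/(-337) + 1959/(251 + 199)) - 1*(-2494) = -682/(-2103*(-1/337) + 1959/450) + 2494 = -682/(2103/337 + 1959*(1/450)) + 2494 = -682/(2103/337 + 653/150) + 2494 = -682/535511/50550 + 2494 = -682*50550/535511 + 2494 = -34475100/535511 + 2494 = 1301089334/535511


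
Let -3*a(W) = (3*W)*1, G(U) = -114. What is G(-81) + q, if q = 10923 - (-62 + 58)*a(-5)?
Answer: 10829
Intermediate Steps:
a(W) = -W (a(W) = -3*W/3 = -W)
q = 10943 (q = 10923 - (-62 + 58)*(-1*(-5)) = 10923 - (-4)*5 = 10923 - 1*(-20) = 10923 + 20 = 10943)
G(-81) + q = -114 + 10943 = 10829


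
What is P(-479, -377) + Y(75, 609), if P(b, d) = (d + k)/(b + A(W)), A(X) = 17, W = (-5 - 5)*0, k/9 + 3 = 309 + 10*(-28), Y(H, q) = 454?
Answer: 19081/42 ≈ 454.31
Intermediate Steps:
k = 234 (k = -27 + 9*(309 + 10*(-28)) = -27 + 9*(309 - 280) = -27 + 9*29 = -27 + 261 = 234)
W = 0 (W = -10*0 = 0)
P(b, d) = (234 + d)/(17 + b) (P(b, d) = (d + 234)/(b + 17) = (234 + d)/(17 + b))
P(-479, -377) + Y(75, 609) = (234 - 377)/(17 - 479) + 454 = -143/(-462) + 454 = -1/462*(-143) + 454 = 13/42 + 454 = 19081/42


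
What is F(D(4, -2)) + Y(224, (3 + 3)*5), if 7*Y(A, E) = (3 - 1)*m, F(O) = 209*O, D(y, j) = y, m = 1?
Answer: 5854/7 ≈ 836.29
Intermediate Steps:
Y(A, E) = 2/7 (Y(A, E) = ((3 - 1)*1)/7 = (2*1)/7 = (1/7)*2 = 2/7)
F(D(4, -2)) + Y(224, (3 + 3)*5) = 209*4 + 2/7 = 836 + 2/7 = 5854/7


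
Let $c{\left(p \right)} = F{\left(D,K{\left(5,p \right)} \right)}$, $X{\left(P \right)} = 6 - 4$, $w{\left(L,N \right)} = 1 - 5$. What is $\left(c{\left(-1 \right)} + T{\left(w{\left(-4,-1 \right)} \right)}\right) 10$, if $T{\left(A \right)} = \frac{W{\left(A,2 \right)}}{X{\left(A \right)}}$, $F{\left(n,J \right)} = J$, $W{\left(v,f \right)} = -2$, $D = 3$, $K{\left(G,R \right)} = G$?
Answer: $40$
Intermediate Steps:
$w{\left(L,N \right)} = -4$ ($w{\left(L,N \right)} = 1 - 5 = -4$)
$X{\left(P \right)} = 2$
$c{\left(p \right)} = 5$
$T{\left(A \right)} = -1$ ($T{\left(A \right)} = - \frac{2}{2} = \left(-2\right) \frac{1}{2} = -1$)
$\left(c{\left(-1 \right)} + T{\left(w{\left(-4,-1 \right)} \right)}\right) 10 = \left(5 - 1\right) 10 = 4 \cdot 10 = 40$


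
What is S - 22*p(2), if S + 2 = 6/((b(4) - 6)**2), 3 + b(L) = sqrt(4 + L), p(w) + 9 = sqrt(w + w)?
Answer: 810542/5329 + 216*sqrt(2)/5329 ≈ 152.16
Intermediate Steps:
p(w) = -9 + sqrt(2)*sqrt(w) (p(w) = -9 + sqrt(w + w) = -9 + sqrt(2*w) = -9 + sqrt(2)*sqrt(w))
b(L) = -3 + sqrt(4 + L)
S = -2 + 6/(-9 + 2*sqrt(2))**2 (S = -2 + 6/(((-3 + sqrt(4 + 4)) - 6)**2) = -2 + 6/(((-3 + sqrt(8)) - 6)**2) = -2 + 6/(((-3 + 2*sqrt(2)) - 6)**2) = -2 + 6/((-9 + 2*sqrt(2))**2) = -2 + 6/(-9 + 2*sqrt(2))**2 ≈ -1.8425)
S - 22*p(2) = (-10124/5329 + 216*sqrt(2)/5329) - 22*(-9 + sqrt(2)*sqrt(2)) = (-10124/5329 + 216*sqrt(2)/5329) - 22*(-9 + 2) = (-10124/5329 + 216*sqrt(2)/5329) - 22*(-7) = (-10124/5329 + 216*sqrt(2)/5329) + 154 = 810542/5329 + 216*sqrt(2)/5329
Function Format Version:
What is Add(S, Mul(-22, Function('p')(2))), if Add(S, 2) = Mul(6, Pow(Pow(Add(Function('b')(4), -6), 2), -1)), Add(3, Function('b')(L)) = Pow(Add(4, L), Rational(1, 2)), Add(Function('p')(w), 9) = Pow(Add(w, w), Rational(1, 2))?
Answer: Add(Rational(810542, 5329), Mul(Rational(216, 5329), Pow(2, Rational(1, 2)))) ≈ 152.16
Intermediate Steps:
Function('p')(w) = Add(-9, Mul(Pow(2, Rational(1, 2)), Pow(w, Rational(1, 2)))) (Function('p')(w) = Add(-9, Pow(Add(w, w), Rational(1, 2))) = Add(-9, Pow(Mul(2, w), Rational(1, 2))) = Add(-9, Mul(Pow(2, Rational(1, 2)), Pow(w, Rational(1, 2)))))
Function('b')(L) = Add(-3, Pow(Add(4, L), Rational(1, 2)))
S = Add(-2, Mul(6, Pow(Add(-9, Mul(2, Pow(2, Rational(1, 2)))), -2))) (S = Add(-2, Mul(6, Pow(Pow(Add(Add(-3, Pow(Add(4, 4), Rational(1, 2))), -6), 2), -1))) = Add(-2, Mul(6, Pow(Pow(Add(Add(-3, Pow(8, Rational(1, 2))), -6), 2), -1))) = Add(-2, Mul(6, Pow(Pow(Add(Add(-3, Mul(2, Pow(2, Rational(1, 2)))), -6), 2), -1))) = Add(-2, Mul(6, Pow(Pow(Add(-9, Mul(2, Pow(2, Rational(1, 2)))), 2), -1))) = Add(-2, Mul(6, Pow(Add(-9, Mul(2, Pow(2, Rational(1, 2)))), -2))) ≈ -1.8425)
Add(S, Mul(-22, Function('p')(2))) = Add(Add(Rational(-10124, 5329), Mul(Rational(216, 5329), Pow(2, Rational(1, 2)))), Mul(-22, Add(-9, Mul(Pow(2, Rational(1, 2)), Pow(2, Rational(1, 2)))))) = Add(Add(Rational(-10124, 5329), Mul(Rational(216, 5329), Pow(2, Rational(1, 2)))), Mul(-22, Add(-9, 2))) = Add(Add(Rational(-10124, 5329), Mul(Rational(216, 5329), Pow(2, Rational(1, 2)))), Mul(-22, -7)) = Add(Add(Rational(-10124, 5329), Mul(Rational(216, 5329), Pow(2, Rational(1, 2)))), 154) = Add(Rational(810542, 5329), Mul(Rational(216, 5329), Pow(2, Rational(1, 2))))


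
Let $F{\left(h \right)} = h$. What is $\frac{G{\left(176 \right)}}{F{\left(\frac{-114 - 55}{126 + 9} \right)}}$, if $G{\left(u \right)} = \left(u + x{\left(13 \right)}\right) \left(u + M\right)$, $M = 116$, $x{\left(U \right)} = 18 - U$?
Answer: $- \frac{7135020}{169} \approx -42219.0$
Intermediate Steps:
$G{\left(u \right)} = \left(5 + u\right) \left(116 + u\right)$ ($G{\left(u \right)} = \left(u + \left(18 - 13\right)\right) \left(u + 116\right) = \left(u + \left(18 - 13\right)\right) \left(116 + u\right) = \left(u + 5\right) \left(116 + u\right) = \left(5 + u\right) \left(116 + u\right)$)
$\frac{G{\left(176 \right)}}{F{\left(\frac{-114 - 55}{126 + 9} \right)}} = \frac{580 + 176^{2} + 121 \cdot 176}{\left(-114 - 55\right) \frac{1}{126 + 9}} = \frac{580 + 30976 + 21296}{\left(-169\right) \frac{1}{135}} = \frac{52852}{\left(-169\right) \frac{1}{135}} = \frac{52852}{- \frac{169}{135}} = 52852 \left(- \frac{135}{169}\right) = - \frac{7135020}{169}$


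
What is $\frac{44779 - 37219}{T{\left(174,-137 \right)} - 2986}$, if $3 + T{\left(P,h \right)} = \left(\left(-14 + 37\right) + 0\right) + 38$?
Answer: $- \frac{315}{122} \approx -2.582$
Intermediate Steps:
$T{\left(P,h \right)} = 58$ ($T{\left(P,h \right)} = -3 + \left(\left(\left(-14 + 37\right) + 0\right) + 38\right) = -3 + \left(\left(23 + 0\right) + 38\right) = -3 + \left(23 + 38\right) = -3 + 61 = 58$)
$\frac{44779 - 37219}{T{\left(174,-137 \right)} - 2986} = \frac{44779 - 37219}{58 - 2986} = \frac{7560}{-2928} = 7560 \left(- \frac{1}{2928}\right) = - \frac{315}{122}$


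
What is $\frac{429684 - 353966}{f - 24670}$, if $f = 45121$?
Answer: $\frac{4454}{1203} \approx 3.7024$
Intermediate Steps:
$\frac{429684 - 353966}{f - 24670} = \frac{429684 - 353966}{45121 - 24670} = \frac{75718}{20451} = 75718 \cdot \frac{1}{20451} = \frac{4454}{1203}$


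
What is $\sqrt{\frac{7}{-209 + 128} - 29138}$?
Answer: $\frac{i \sqrt{2360185}}{9} \approx 170.7 i$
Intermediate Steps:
$\sqrt{\frac{7}{-209 + 128} - 29138} = \sqrt{\frac{7}{-81} - 29138} = \sqrt{7 \left(- \frac{1}{81}\right) - 29138} = \sqrt{- \frac{7}{81} - 29138} = \sqrt{- \frac{2360185}{81}} = \frac{i \sqrt{2360185}}{9}$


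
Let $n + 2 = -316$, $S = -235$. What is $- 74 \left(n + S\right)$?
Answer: $40922$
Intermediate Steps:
$n = -318$ ($n = -2 - 316 = -318$)
$- 74 \left(n + S\right) = - 74 \left(-318 - 235\right) = \left(-74\right) \left(-553\right) = 40922$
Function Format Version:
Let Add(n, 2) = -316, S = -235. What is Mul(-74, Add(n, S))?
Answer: 40922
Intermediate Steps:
n = -318 (n = Add(-2, -316) = -318)
Mul(-74, Add(n, S)) = Mul(-74, Add(-318, -235)) = Mul(-74, -553) = 40922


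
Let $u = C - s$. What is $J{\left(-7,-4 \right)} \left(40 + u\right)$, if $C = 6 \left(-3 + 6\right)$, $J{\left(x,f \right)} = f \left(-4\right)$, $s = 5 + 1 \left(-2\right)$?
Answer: $880$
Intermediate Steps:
$s = 3$ ($s = 5 - 2 = 3$)
$J{\left(x,f \right)} = - 4 f$
$C = 18$ ($C = 6 \cdot 3 = 18$)
$u = 15$ ($u = 18 - 3 = 15$)
$J{\left(-7,-4 \right)} \left(40 + u\right) = \left(-4\right) \left(-4\right) \left(40 + 15\right) = 16 \cdot 55 = 880$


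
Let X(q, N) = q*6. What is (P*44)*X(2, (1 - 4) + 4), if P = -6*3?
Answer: -9504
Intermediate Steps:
X(q, N) = 6*q
P = -18
(P*44)*X(2, (1 - 4) + 4) = (-18*44)*(6*2) = -792*12 = -9504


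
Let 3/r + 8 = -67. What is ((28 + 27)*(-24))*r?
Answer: 264/5 ≈ 52.800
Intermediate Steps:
r = -1/25 (r = 3/(-8 - 67) = 3/(-75) = 3*(-1/75) = -1/25 ≈ -0.040000)
((28 + 27)*(-24))*r = ((28 + 27)*(-24))*(-1/25) = (55*(-24))*(-1/25) = -1320*(-1/25) = 264/5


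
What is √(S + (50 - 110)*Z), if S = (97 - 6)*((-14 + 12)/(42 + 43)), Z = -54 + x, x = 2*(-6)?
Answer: √28595530/85 ≈ 62.911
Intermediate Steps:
x = -12
Z = -66 (Z = -54 - 12 = -66)
S = -182/85 (S = 91*(-2/85) = -182/85 ≈ -2.1412)
√(S + (50 - 110)*Z) = √(-182/85 + (50 - 110)*(-66)) = √(-182/85 - 60*(-66)) = √(-182/85 + 3960) = √(336418/85) = √28595530/85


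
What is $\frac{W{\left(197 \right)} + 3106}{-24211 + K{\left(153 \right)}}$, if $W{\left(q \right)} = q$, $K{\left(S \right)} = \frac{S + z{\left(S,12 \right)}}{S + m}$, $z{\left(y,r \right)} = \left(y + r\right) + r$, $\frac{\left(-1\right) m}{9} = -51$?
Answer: $- \frac{336906}{2469467} \approx -0.13643$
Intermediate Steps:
$m = 459$ ($m = \left(-9\right) \left(-51\right) = 459$)
$z{\left(y,r \right)} = y + 2 r$ ($z{\left(y,r \right)} = \left(r + y\right) + r = y + 2 r$)
$K{\left(S \right)} = \frac{24 + 2 S}{459 + S}$ ($K{\left(S \right)} = \frac{S + \left(S + 2 \cdot 12\right)}{S + 459} = \frac{S + \left(S + 24\right)}{459 + S} = \frac{S + \left(24 + S\right)}{459 + S} = \frac{24 + 2 S}{459 + S}$)
$\frac{W{\left(197 \right)} + 3106}{-24211 + K{\left(153 \right)}} = \frac{197 + 3106}{-24211 + \frac{2 \left(12 + 153\right)}{459 + 153}} = \frac{3303}{-24211 + 2 \cdot \frac{1}{612} \cdot 165} = \frac{3303}{-24211 + \frac{55}{102}} = \frac{3303}{- \frac{2469467}{102}} = 3303 \left(- \frac{102}{2469467}\right) = - \frac{336906}{2469467}$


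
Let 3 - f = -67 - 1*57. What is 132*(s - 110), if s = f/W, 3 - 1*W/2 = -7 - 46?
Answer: -402369/28 ≈ -14370.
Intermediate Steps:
f = 127 (f = 3 - (-67 - 1*57) = 3 - (-67 - 57) = 3 - 1*(-124) = 3 + 124 = 127)
W = 112 (W = 6 - 2*(-7 - 46) = 6 - 2*(-53) = 6 + 106 = 112)
s = 127/112 ≈ 1.1339
132*(s - 110) = 132*(127/112 - 110) = 132*(-12193/112) = -402369/28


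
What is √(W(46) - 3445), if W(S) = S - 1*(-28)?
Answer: I*√3371 ≈ 58.06*I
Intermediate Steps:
W(S) = 28 + S (W(S) = S + 28 = 28 + S)
√(W(46) - 3445) = √((28 + 46) - 3445) = √(74 - 3445) = √(-3371) = I*√3371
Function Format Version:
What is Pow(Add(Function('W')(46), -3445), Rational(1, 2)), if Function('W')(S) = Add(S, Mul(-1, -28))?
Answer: Mul(I, Pow(3371, Rational(1, 2))) ≈ Mul(58.060, I)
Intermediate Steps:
Function('W')(S) = Add(28, S) (Function('W')(S) = Add(S, 28) = Add(28, S))
Pow(Add(Function('W')(46), -3445), Rational(1, 2)) = Pow(Add(Add(28, 46), -3445), Rational(1, 2)) = Pow(Add(74, -3445), Rational(1, 2)) = Pow(-3371, Rational(1, 2)) = Mul(I, Pow(3371, Rational(1, 2)))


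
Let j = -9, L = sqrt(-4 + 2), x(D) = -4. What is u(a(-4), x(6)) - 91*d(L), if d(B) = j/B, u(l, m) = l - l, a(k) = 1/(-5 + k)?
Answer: -819*I*sqrt(2)/2 ≈ -579.12*I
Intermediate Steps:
L = I*sqrt(2) (L = sqrt(-2) = I*sqrt(2) ≈ 1.4142*I)
u(l, m) = 0
d(B) = -9/B
u(a(-4), x(6)) - 91*d(L) = 0 - (-819)/(I*sqrt(2)) = 0 - (-819)*(-I*sqrt(2)/2) = 0 - 819*I*sqrt(2)/2 = -819*I*sqrt(2)/2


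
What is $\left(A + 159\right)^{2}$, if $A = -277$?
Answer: $13924$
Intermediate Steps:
$\left(A + 159\right)^{2} = \left(-277 + 159\right)^{2} = \left(-118\right)^{2} = 13924$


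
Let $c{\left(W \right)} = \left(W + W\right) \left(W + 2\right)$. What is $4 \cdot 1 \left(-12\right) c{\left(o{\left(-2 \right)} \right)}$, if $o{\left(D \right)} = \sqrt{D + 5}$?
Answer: $-288 - 192 \sqrt{3} \approx -620.55$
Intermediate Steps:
$o{\left(D \right)} = \sqrt{5 + D}$
$c{\left(W \right)} = 2 W \left(2 + W\right)$
$4 \cdot 1 \left(-12\right) c{\left(o{\left(-2 \right)} \right)} = 4 \cdot 1 \left(-12\right) 2 \sqrt{5 - 2} \left(2 + \sqrt{5 - 2}\right) = 4 \left(-12\right) 2 \sqrt{3} \left(2 + \sqrt{3}\right) = - 48 \cdot 2 \sqrt{3} \left(2 + \sqrt{3}\right) = - 96 \sqrt{3} \left(2 + \sqrt{3}\right)$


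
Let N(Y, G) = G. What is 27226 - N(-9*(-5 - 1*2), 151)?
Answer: 27075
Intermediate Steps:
27226 - N(-9*(-5 - 1*2), 151) = 27226 - 1*151 = 27226 - 151 = 27075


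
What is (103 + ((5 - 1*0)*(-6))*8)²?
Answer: 18769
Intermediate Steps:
(103 + ((5 - 1*0)*(-6))*8)² = (103 + ((5 + 0)*(-6))*8)² = (103 + (5*(-6))*8)² = (103 - 30*8)² = (103 - 240)² = (-137)² = 18769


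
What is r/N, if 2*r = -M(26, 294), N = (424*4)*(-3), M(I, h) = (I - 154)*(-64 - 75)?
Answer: 278/159 ≈ 1.7484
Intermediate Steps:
M(I, h) = 21406 - 139*I (M(I, h) = (-154 + I)*(-139) = 21406 - 139*I)
N = -5088 (N = 1696*(-3) = -5088)
r = -8896 (r = (-(21406 - 139*26))/2 = (-(21406 - 3614))/2 = (-1*17792)/2 = (1/2)*(-17792) = -8896)
r/N = -8896/(-5088) = -8896*(-1/5088) = 278/159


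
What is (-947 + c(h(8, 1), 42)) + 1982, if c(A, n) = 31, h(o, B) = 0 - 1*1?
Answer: 1066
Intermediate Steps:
h(o, B) = -1 (h(o, B) = 0 - 1 = -1)
(-947 + c(h(8, 1), 42)) + 1982 = (-947 + 31) + 1982 = -916 + 1982 = 1066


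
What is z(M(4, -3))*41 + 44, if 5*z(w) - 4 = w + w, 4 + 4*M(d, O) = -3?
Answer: 481/10 ≈ 48.100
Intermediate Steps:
M(d, O) = -7/4 (M(d, O) = -1 + (1/4)*(-3) = -1 - 3/4 = -7/4)
z(w) = 4/5 + 2*w/5 (z(w) = 4/5 + (w + w)/5 = 4/5 + (2*w)/5 = 4/5 + 2*w/5)
z(M(4, -3))*41 + 44 = (4/5 + (2/5)*(-7/4))*41 + 44 = (4/5 - 7/10)*41 + 44 = (1/10)*41 + 44 = 41/10 + 44 = 481/10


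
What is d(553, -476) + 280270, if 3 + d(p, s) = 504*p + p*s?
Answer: 295751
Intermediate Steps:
d(p, s) = -3 + 504*p + p*s (d(p, s) = -3 + (504*p + p*s) = -3 + 504*p + p*s)
d(553, -476) + 280270 = (-3 + 504*553 + 553*(-476)) + 280270 = (-3 + 278712 - 263228) + 280270 = 15481 + 280270 = 295751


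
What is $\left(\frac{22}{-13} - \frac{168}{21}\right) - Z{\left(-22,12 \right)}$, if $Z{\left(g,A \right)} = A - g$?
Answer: $- \frac{568}{13} \approx -43.692$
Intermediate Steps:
$\left(\frac{22}{-13} - \frac{168}{21}\right) - Z{\left(-22,12 \right)} = \left(\frac{22}{-13} - \frac{168}{21}\right) - \left(12 - -22\right) = \left(22 \left(- \frac{1}{13}\right) - 8\right) - \left(12 + 22\right) = \left(- \frac{22}{13} - 8\right) - 34 = - \frac{126}{13} - 34 = - \frac{568}{13}$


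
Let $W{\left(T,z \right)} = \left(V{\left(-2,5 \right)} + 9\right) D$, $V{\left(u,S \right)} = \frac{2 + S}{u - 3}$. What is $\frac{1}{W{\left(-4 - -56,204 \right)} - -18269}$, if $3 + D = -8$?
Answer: $\frac{5}{90927} \approx 5.4989 \cdot 10^{-5}$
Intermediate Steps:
$D = -11$ ($D = -3 - 8 = -11$)
$V{\left(u,S \right)} = \frac{2 + S}{-3 + u}$
$W{\left(T,z \right)} = - \frac{418}{5}$ ($W{\left(T,z \right)} = \left(\frac{2 + 5}{-3 - 2} + 9\right) \left(-11\right) = \left(\frac{1}{-5} \cdot 7 + 9\right) \left(-11\right) = \left(\left(- \frac{1}{5}\right) 7 + 9\right) \left(-11\right) = \left(- \frac{7}{5} + 9\right) \left(-11\right) = \frac{38}{5} \left(-11\right) = - \frac{418}{5}$)
$\frac{1}{W{\left(-4 - -56,204 \right)} - -18269} = \frac{1}{- \frac{418}{5} - -18269} = \frac{1}{- \frac{418}{5} + \left(-11325 + 29594\right)} = \frac{1}{- \frac{418}{5} + 18269} = \frac{1}{\frac{90927}{5}} = \frac{5}{90927}$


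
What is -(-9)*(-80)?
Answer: -720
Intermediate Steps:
-(-9)*(-80) = -1*720 = -720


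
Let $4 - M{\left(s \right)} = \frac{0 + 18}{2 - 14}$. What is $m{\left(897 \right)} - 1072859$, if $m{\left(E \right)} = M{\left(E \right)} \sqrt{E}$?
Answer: $-1072859 + \frac{11 \sqrt{897}}{2} \approx -1.0727 \cdot 10^{6}$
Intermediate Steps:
$M{\left(s \right)} = \frac{11}{2}$ ($M{\left(s \right)} = 4 - \frac{0 + 18}{2 - 14} = 4 - \frac{18}{-12} = 4 - 18 \left(- \frac{1}{12}\right) = 4 - - \frac{3}{2} = 4 + \frac{3}{2} = \frac{11}{2}$)
$m{\left(E \right)} = \frac{11 \sqrt{E}}{2}$
$m{\left(897 \right)} - 1072859 = \frac{11 \sqrt{897}}{2} - 1072859 = -1072859 + \frac{11 \sqrt{897}}{2}$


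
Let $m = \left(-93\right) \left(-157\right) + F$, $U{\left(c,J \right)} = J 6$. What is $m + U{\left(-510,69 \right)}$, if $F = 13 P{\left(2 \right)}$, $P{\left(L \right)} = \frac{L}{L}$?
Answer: $15028$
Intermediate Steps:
$P{\left(L \right)} = 1$
$F = 13$ ($F = 13 \cdot 1 = 13$)
$U{\left(c,J \right)} = 6 J$
$m = 14614$ ($m = \left(-93\right) \left(-157\right) + 13 = 14601 + 13 = 14614$)
$m + U{\left(-510,69 \right)} = 14614 + 6 \cdot 69 = 14614 + 414 = 15028$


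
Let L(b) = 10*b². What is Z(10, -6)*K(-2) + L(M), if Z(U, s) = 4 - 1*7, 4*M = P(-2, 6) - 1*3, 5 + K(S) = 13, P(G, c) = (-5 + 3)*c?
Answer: 933/8 ≈ 116.63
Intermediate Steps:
P(G, c) = -2*c
K(S) = 8 (K(S) = -5 + 13 = 8)
M = -15/4 (M = (-2*6 - 1*3)/4 = (-12 - 3)/4 = (¼)*(-15) = -15/4 ≈ -3.7500)
Z(U, s) = -3 (Z(U, s) = 4 - 7 = -3)
Z(10, -6)*K(-2) + L(M) = -3*8 + 10*(-15/4)² = -24 + 10*(225/16) = -24 + 1125/8 = 933/8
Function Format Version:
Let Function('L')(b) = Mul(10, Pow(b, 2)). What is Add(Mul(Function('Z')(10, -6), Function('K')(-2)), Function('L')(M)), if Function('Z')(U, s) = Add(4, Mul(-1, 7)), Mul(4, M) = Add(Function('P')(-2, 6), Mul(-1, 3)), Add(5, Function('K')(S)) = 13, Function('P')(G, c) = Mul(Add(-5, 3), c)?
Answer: Rational(933, 8) ≈ 116.63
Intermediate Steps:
Function('P')(G, c) = Mul(-2, c)
Function('K')(S) = 8 (Function('K')(S) = Add(-5, 13) = 8)
M = Rational(-15, 4) (M = Mul(Rational(1, 4), Add(Mul(-2, 6), Mul(-1, 3))) = Mul(Rational(1, 4), Add(-12, -3)) = Mul(Rational(1, 4), -15) = Rational(-15, 4) ≈ -3.7500)
Function('Z')(U, s) = -3 (Function('Z')(U, s) = Add(4, -7) = -3)
Add(Mul(Function('Z')(10, -6), Function('K')(-2)), Function('L')(M)) = Add(Mul(-3, 8), Mul(10, Pow(Rational(-15, 4), 2))) = Add(-24, Mul(10, Rational(225, 16))) = Add(-24, Rational(1125, 8)) = Rational(933, 8)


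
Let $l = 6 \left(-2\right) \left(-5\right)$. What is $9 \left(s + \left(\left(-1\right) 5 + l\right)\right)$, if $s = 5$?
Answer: $540$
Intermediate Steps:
$l = 60$ ($l = \left(-12\right) \left(-5\right) = 60$)
$9 \left(s + \left(\left(-1\right) 5 + l\right)\right) = 9 \left(5 + \left(\left(-1\right) 5 + 60\right)\right) = 9 \left(5 + \left(-5 + 60\right)\right) = 9 \left(5 + 55\right) = 9 \cdot 60 = 540$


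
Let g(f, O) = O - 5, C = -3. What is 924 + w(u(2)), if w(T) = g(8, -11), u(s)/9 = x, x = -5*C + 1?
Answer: 908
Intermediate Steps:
g(f, O) = -5 + O
x = 16 (x = -5*(-3) + 1 = 15 + 1 = 16)
u(s) = 144 (u(s) = 9*16 = 144)
w(T) = -16 (w(T) = -5 - 11 = -16)
924 + w(u(2)) = 924 - 16 = 908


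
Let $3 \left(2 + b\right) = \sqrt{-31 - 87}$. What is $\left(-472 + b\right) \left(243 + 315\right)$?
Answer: $-264492 + 186 i \sqrt{118} \approx -2.6449 \cdot 10^{5} + 2020.5 i$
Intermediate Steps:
$b = -2 + \frac{i \sqrt{118}}{3}$ ($b = -2 + \frac{\sqrt{-31 - 87}}{3} = -2 + \frac{\sqrt{-118}}{3} = -2 + \frac{i \sqrt{118}}{3} \approx -2.0 + 3.6209 i$)
$\left(-472 + b\right) \left(243 + 315\right) = \left(-472 - \left(2 - \frac{i \sqrt{118}}{3}\right)\right) \left(243 + 315\right) = \left(-474 + \frac{i \sqrt{118}}{3}\right) 558 = -264492 + 186 i \sqrt{118}$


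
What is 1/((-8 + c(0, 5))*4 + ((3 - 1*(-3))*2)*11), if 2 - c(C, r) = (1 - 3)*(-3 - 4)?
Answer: 1/52 ≈ 0.019231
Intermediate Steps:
c(C, r) = -12 (c(C, r) = 2 - (1 - 3)*(-3 - 4) = 2 - (-2)*(-7) = 2 - 1*14 = 2 - 14 = -12)
1/((-8 + c(0, 5))*4 + ((3 - 1*(-3))*2)*11) = 1/((-8 - 12)*4 + ((3 - 1*(-3))*2)*11) = 1/(-20*4 + ((3 + 3)*2)*11) = 1/(-80 + (6*2)*11) = 1/(-80 + 12*11) = 1/(-80 + 132) = 1/52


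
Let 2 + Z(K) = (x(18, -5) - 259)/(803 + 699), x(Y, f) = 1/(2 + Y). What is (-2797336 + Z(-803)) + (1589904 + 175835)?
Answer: -30989239139/30040 ≈ -1.0316e+6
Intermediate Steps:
Z(K) = -65259/30040 (Z(K) = -2 + (1/(2 + 18) - 259)/(803 + 699) = -2 + (1/20 - 259)/1502 = -2 + (1/20 - 259)*(1/1502) = -2 - 5179/20*1/1502 = -2 - 5179/30040 = -65259/30040)
(-2797336 + Z(-803)) + (1589904 + 175835) = (-2797336 - 65259/30040) + (1589904 + 175835) = -84032038699/30040 + 1765739 = -30989239139/30040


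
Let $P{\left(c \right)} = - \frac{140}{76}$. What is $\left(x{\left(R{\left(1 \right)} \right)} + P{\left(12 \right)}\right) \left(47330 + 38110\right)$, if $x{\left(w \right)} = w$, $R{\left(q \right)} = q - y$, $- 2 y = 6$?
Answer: $\frac{3503040}{19} \approx 1.8437 \cdot 10^{5}$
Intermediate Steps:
$y = -3$ ($y = \left(- \frac{1}{2}\right) 6 = -3$)
$R{\left(q \right)} = 3 + q$ ($R{\left(q \right)} = q - -3 = q + 3 = 3 + q$)
$P{\left(c \right)} = - \frac{35}{19}$ ($P{\left(c \right)} = \left(-140\right) \frac{1}{76} = - \frac{35}{19}$)
$\left(x{\left(R{\left(1 \right)} \right)} + P{\left(12 \right)}\right) \left(47330 + 38110\right) = \left(\left(3 + 1\right) - \frac{35}{19}\right) \left(47330 + 38110\right) = \left(4 - \frac{35}{19}\right) 85440 = \frac{41}{19} \cdot 85440 = \frac{3503040}{19}$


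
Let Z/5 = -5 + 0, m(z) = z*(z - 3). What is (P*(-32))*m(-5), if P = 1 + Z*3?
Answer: 94720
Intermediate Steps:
m(z) = z*(-3 + z)
Z = -25 (Z = 5*(-5 + 0) = 5*(-5) = -25)
P = -74 (P = 1 - 25*3 = 1 - 75 = -74)
(P*(-32))*m(-5) = (-74*(-32))*(-5*(-3 - 5)) = 2368*(-5*(-8)) = 2368*40 = 94720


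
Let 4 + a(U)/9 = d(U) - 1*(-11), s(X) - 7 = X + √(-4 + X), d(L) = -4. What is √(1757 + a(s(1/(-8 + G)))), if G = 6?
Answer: 2*√446 ≈ 42.237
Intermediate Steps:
s(X) = 7 + X + √(-4 + X) (s(X) = 7 + (X + √(-4 + X)) = 7 + X + √(-4 + X))
a(U) = 27 (a(U) = -36 + 9*(-4 - 1*(-11)) = -36 + 9*(-4 + 11) = -36 + 9*7 = -36 + 63 = 27)
√(1757 + a(s(1/(-8 + G)))) = √(1757 + 27) = √1784 = 2*√446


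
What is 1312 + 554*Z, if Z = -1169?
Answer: -646314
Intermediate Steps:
1312 + 554*Z = 1312 + 554*(-1169) = 1312 - 647626 = -646314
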